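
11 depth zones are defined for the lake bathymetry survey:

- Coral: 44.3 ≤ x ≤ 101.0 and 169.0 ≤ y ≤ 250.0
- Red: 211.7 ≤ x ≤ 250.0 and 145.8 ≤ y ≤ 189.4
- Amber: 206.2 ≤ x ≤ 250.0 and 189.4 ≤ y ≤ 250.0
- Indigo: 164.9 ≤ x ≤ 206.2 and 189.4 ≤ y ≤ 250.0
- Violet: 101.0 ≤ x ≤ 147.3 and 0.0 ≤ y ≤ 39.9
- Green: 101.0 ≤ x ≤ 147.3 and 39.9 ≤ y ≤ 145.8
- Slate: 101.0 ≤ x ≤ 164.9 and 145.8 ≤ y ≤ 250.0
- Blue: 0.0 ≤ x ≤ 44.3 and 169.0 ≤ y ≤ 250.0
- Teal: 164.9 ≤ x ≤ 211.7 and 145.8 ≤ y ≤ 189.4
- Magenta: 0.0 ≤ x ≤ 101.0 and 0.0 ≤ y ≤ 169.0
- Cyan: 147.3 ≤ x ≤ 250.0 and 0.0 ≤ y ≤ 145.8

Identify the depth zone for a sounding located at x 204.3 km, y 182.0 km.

Teal

The point has x = 204.3 and y = 182.0.
Only Teal satisfies 164.9 ≤ x ≤ 211.7 and 145.8 ≤ y ≤ 189.4.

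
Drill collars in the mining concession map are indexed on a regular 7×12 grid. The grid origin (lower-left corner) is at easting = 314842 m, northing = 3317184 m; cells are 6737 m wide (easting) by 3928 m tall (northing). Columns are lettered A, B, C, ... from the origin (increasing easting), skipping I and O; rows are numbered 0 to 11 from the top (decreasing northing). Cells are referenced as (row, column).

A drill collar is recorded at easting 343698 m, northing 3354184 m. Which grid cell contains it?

(2, E)

Column index: ⌊(343698 − 314842) / 6737⌋ = ⌊4.283⌋ = 4 → column E
Row offset from origin: ⌊(3354184 − 3317184) / 3928⌋ = ⌊9.420⌋ = 9 → row 2 (counted from top)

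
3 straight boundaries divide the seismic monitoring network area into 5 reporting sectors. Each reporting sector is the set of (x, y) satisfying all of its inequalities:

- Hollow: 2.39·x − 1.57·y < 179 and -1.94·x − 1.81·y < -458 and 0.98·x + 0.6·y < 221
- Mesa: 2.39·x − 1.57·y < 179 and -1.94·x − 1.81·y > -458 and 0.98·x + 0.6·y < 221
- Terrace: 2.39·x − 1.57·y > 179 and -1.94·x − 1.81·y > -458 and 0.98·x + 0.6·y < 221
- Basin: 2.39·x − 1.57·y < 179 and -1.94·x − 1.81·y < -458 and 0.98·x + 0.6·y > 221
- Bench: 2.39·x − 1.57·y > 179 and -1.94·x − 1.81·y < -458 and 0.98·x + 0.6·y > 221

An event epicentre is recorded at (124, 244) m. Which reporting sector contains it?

2.39·124 − 1.57·244 = -86.720, which is < 179
-1.94·124 − 1.81·244 = -682.200, which is < -458
0.98·124 + 0.6·244 = 267.920, which is > 221
This sign pattern matches Basin.

Basin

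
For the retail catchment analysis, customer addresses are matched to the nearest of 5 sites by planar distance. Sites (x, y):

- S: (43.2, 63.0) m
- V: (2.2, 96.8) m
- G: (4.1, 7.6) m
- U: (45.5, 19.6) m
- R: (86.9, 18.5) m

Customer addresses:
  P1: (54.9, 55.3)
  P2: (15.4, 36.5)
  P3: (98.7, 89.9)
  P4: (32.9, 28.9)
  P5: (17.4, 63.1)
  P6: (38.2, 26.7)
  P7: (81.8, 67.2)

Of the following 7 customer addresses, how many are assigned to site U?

2

P1 → S
P2 → G
P3 → S
P4 → U
P5 → S
P6 → U
P7 → S
2 of the 7 go to U.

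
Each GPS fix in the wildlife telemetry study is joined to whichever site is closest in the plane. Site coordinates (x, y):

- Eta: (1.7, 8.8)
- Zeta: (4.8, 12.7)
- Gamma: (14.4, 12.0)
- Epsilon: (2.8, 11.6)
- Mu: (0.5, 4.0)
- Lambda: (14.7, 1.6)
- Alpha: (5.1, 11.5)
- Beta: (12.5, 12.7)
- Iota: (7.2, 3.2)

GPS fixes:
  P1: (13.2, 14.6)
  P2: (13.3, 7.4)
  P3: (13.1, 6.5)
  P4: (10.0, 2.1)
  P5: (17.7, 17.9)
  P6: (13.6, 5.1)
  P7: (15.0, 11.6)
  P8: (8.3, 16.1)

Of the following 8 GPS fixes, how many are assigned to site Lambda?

2

P1 → Beta
P2 → Gamma
P3 → Lambda
P4 → Iota
P5 → Gamma
P6 → Lambda
P7 → Gamma
P8 → Zeta
2 of the 8 go to Lambda.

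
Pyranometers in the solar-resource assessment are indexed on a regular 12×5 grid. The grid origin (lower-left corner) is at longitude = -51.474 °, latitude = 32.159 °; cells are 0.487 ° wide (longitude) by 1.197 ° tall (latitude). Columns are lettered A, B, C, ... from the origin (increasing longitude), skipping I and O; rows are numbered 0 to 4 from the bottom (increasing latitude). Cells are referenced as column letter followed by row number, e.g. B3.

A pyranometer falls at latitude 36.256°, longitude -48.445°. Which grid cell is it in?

G3

Column index: ⌊(-48.445 − -51.474) / 0.487⌋ = ⌊6.220⌋ = 6 → column G
Row offset from origin: ⌊(36.256 − 32.159) / 1.197⌋ = ⌊3.423⌋ = 3 → row 3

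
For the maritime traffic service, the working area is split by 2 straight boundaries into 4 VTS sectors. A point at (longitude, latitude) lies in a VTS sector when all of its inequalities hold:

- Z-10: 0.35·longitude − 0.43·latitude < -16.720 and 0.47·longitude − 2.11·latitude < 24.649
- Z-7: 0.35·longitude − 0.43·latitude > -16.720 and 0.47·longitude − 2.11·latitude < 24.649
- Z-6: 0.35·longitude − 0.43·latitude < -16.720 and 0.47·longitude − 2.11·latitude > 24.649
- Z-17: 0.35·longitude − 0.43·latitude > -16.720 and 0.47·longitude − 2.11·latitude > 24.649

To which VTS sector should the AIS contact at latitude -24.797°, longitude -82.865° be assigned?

Z-10

0.35·-82.865 − 0.43·-24.797 = -18.340, which is < -16.720
0.47·-82.865 − 2.11·-24.797 = 13.375, which is < 24.649
This sign pattern matches Z-10.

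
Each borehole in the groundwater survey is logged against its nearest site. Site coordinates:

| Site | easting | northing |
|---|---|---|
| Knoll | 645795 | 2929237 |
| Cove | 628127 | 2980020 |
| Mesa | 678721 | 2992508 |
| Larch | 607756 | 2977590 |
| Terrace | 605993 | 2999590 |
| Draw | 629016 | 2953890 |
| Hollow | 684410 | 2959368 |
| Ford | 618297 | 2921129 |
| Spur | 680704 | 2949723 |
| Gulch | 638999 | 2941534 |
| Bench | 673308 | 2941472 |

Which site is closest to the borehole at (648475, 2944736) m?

Gulch

Squared distances to each site:
Knoll: 247401401.000; Cove: 1659001760.000; Mesa: 3196984500.000; Larch: 2737422277.000; Terrace: 4813681640.000; Draw: 462448397.000; Hollow: 1505419649.000; Ford: 1468002133.000; Spur: 1063578610.000; Gulch: 100047380.000; Bench: 627331585.000.
Minimum at Gulch.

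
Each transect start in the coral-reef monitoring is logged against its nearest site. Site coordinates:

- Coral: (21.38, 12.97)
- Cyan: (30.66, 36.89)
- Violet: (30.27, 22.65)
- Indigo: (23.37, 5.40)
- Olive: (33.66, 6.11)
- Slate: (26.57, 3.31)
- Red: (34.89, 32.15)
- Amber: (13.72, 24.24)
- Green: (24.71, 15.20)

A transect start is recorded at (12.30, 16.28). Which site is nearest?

Amber

Squared distances to each site:
Coral: 93.402; Cyan: 761.862; Violet: 363.498; Indigo: 240.919; Olive: 559.678; Slate: 371.854; Red: 762.165; Amber: 65.378; Green: 155.175.
Minimum at Amber.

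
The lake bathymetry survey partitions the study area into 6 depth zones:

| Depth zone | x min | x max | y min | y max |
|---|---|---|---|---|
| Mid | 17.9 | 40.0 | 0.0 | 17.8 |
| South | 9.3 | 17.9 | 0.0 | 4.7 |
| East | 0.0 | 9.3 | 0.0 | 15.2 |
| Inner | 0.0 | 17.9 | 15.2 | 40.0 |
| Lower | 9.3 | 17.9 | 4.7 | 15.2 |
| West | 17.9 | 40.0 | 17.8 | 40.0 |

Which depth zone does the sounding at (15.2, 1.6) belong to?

The point has x = 15.2 and y = 1.6.
Only South satisfies 9.3 ≤ x ≤ 17.9 and 0.0 ≤ y ≤ 4.7.

South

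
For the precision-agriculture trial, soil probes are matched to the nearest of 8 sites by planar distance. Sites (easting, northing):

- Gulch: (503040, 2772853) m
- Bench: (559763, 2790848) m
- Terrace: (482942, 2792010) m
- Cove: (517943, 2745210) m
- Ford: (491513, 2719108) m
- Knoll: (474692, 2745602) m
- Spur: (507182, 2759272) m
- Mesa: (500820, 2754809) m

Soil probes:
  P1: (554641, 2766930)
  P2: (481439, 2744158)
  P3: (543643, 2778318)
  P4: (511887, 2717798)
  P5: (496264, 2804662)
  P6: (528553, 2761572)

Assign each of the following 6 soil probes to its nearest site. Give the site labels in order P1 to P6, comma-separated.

P1 → Bench (d²=598305608.00)
P2 → Knoll (d²=47607145.00)
P3 → Bench (d²=416855300.00)
P4 → Ford (d²=416815976.00)
P5 → Terrace (d²=337548788.00)
P6 → Cove (d²=380287144.00)

Bench, Knoll, Bench, Ford, Terrace, Cove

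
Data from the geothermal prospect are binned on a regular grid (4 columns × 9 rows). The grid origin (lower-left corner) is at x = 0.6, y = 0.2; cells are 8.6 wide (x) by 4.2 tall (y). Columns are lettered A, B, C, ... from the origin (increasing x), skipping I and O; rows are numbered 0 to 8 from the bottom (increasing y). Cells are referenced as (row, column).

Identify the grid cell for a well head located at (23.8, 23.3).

(5, C)

Column index: ⌊(23.8 − 0.6) / 8.6⌋ = ⌊2.698⌋ = 2 → column C
Row offset from origin: ⌊(23.3 − 0.2) / 4.2⌋ = ⌊5.500⌋ = 5 → row 5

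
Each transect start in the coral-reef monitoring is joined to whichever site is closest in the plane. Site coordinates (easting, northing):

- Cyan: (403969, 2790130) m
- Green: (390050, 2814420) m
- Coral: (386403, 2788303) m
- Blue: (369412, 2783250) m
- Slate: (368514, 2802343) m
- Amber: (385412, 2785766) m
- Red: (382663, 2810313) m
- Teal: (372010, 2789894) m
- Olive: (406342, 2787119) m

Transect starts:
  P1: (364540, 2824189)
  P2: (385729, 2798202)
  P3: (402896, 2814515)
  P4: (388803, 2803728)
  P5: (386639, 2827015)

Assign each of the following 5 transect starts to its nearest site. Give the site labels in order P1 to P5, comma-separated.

P1 → Slate (d²=493040392.00)
P2 → Coral (d²=98444477.00)
P3 → Green (d²=165028741.00)
P4 → Red (d²=81061825.00)
P5 → Green (d²=170268946.00)

Slate, Coral, Green, Red, Green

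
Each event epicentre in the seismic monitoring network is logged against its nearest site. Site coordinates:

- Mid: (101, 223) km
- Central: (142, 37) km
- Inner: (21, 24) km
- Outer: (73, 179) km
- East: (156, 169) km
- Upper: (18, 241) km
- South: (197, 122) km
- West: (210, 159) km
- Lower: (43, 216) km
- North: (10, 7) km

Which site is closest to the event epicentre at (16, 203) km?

Squared distances to each site:
Mid: 7625.000; Central: 43432.000; Inner: 32066.000; Outer: 3825.000; East: 20756.000; Upper: 1448.000; South: 39322.000; West: 39572.000; Lower: 898.000; North: 38452.000.
Minimum at Lower.

Lower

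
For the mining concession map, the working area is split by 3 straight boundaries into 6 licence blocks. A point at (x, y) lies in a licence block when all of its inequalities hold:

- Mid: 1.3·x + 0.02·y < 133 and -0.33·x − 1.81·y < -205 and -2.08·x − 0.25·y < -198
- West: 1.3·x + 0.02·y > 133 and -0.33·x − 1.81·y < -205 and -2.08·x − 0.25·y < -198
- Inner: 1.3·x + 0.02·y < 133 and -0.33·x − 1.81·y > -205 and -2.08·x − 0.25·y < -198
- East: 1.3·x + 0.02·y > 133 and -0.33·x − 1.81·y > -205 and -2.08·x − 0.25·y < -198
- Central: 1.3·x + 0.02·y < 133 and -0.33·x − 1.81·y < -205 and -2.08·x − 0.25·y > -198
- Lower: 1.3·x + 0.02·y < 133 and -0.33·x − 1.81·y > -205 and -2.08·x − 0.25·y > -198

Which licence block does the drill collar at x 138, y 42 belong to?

East

1.3·138 + 0.02·42 = 180.240, which is > 133
-0.33·138 − 1.81·42 = -121.560, which is > -205
-2.08·138 − 0.25·42 = -297.540, which is < -198
This sign pattern matches East.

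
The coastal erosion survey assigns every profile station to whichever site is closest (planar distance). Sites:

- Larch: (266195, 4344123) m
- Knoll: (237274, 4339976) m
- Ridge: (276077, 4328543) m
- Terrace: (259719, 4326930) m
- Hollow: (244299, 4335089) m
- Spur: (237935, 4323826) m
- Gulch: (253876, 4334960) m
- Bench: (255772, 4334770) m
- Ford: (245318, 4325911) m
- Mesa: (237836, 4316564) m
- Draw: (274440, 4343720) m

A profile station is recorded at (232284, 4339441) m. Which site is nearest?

Knoll

Squared distances to each site:
Larch: 1171877045.000; Knoll: 25186325.000; Ridge: 2036593253.000; Terrace: 909204346.000; Hollow: 163300129.000; Spur: 275762026.000; Gulch: 486293825.000; Bench: 573504385.000; Ford: 352946056.000; Mesa: 554181833.000; Draw: 1795438177.000.
Minimum at Knoll.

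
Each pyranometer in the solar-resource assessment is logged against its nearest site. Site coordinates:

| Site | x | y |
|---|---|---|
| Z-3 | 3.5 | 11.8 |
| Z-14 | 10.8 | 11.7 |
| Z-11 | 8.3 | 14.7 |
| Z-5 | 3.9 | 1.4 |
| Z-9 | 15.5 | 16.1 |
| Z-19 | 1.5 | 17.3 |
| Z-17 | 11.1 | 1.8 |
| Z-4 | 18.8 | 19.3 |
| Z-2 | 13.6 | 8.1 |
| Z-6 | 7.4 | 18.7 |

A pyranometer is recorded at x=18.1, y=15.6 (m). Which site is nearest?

Squared distances to each site:
Z-3: 227.600; Z-14: 68.500; Z-11: 96.850; Z-5: 403.280; Z-9: 7.010; Z-19: 278.450; Z-17: 239.440; Z-4: 14.180; Z-2: 76.500; Z-6: 124.100.
Minimum at Z-9.

Z-9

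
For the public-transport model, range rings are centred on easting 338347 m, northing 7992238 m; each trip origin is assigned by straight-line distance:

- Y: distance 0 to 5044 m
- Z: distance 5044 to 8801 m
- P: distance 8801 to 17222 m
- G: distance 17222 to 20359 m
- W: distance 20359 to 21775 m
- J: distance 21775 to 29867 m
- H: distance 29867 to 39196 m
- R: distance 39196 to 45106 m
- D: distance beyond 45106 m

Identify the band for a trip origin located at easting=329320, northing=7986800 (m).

Distance = √((329320−338347)² + (7986800−7992238)²) = √(81486729.000 + 29571844.000) = 10538.433 m.
8801 ≤ 10538.433 < 17222 → P.

P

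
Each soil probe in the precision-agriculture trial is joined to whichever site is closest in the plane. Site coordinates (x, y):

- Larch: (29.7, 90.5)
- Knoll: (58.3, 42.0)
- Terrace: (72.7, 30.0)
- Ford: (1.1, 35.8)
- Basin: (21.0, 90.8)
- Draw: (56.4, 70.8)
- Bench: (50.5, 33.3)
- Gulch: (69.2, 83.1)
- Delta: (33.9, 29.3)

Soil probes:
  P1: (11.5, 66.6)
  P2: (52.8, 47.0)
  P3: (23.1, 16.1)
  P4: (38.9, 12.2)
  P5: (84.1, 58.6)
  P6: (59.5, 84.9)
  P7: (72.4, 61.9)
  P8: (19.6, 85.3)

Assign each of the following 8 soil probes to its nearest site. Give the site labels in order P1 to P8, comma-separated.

Basin, Knoll, Delta, Delta, Gulch, Gulch, Draw, Basin

P1 → Basin (d²=675.89)
P2 → Knoll (d²=55.25)
P3 → Delta (d²=290.88)
P4 → Delta (d²=317.41)
P5 → Gulch (d²=822.26)
P6 → Gulch (d²=97.33)
P7 → Draw (d²=335.21)
P8 → Basin (d²=32.21)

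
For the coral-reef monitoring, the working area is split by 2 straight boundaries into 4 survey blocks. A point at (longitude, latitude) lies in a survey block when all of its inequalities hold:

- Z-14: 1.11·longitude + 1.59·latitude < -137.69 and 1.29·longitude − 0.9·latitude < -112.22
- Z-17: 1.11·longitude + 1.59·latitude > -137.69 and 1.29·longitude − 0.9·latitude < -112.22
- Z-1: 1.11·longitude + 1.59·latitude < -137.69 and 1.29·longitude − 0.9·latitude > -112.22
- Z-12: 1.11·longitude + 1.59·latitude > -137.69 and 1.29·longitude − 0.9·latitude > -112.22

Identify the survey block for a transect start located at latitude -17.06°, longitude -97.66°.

1.11·-97.66 + 1.59·-17.06 = -135.528, which is > -137.69
1.29·-97.66 − 0.9·-17.06 = -110.627, which is > -112.22
This sign pattern matches Z-12.

Z-12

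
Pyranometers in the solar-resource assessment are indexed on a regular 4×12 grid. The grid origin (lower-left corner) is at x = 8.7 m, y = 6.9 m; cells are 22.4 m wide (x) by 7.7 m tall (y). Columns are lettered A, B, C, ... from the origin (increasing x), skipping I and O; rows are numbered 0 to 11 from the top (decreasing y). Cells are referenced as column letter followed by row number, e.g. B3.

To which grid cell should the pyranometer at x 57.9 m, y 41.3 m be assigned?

Column index: ⌊(57.9 − 8.7) / 22.4⌋ = ⌊2.196⌋ = 2 → column C
Row offset from origin: ⌊(41.3 − 6.9) / 7.7⌋ = ⌊4.468⌋ = 4 → row 7 (counted from top)

C7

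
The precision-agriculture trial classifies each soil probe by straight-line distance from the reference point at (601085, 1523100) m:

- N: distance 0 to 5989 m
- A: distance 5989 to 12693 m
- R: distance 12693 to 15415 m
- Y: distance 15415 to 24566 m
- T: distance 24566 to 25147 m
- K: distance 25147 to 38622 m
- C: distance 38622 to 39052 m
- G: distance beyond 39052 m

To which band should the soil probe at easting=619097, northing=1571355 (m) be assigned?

Distance = √((619097−601085)² + (1571355−1523100)²) = √(324432144.000 + 2328545025.000) = 51507.059 m.
39052 ≤ 51507.059 < ∞ → G.

G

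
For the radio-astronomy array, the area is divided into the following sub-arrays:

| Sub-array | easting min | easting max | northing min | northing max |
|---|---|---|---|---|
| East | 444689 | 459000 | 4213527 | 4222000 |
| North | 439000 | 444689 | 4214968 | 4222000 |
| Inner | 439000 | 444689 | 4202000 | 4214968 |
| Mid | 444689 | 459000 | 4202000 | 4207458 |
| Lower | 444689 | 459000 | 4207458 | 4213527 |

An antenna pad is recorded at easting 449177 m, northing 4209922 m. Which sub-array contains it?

The point has easting = 449177 and northing = 4209922.
Only Lower satisfies 444689 ≤ easting ≤ 459000 and 4207458 ≤ northing ≤ 4213527.

Lower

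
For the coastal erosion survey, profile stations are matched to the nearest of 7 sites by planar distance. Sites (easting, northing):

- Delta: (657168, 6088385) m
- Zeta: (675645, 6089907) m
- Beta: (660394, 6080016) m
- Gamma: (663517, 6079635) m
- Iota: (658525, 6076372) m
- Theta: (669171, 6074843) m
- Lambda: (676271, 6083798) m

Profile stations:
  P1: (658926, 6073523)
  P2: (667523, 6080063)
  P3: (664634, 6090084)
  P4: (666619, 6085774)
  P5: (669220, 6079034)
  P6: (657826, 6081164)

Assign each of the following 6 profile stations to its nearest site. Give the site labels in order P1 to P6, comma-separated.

Iota, Gamma, Delta, Gamma, Theta, Beta

P1 → Iota (d²=8277602.00)
P2 → Gamma (d²=16231220.00)
P3 → Delta (d²=58627757.00)
P4 → Gamma (d²=47309725.00)
P5 → Theta (d²=17566882.00)
P6 → Beta (d²=7912528.00)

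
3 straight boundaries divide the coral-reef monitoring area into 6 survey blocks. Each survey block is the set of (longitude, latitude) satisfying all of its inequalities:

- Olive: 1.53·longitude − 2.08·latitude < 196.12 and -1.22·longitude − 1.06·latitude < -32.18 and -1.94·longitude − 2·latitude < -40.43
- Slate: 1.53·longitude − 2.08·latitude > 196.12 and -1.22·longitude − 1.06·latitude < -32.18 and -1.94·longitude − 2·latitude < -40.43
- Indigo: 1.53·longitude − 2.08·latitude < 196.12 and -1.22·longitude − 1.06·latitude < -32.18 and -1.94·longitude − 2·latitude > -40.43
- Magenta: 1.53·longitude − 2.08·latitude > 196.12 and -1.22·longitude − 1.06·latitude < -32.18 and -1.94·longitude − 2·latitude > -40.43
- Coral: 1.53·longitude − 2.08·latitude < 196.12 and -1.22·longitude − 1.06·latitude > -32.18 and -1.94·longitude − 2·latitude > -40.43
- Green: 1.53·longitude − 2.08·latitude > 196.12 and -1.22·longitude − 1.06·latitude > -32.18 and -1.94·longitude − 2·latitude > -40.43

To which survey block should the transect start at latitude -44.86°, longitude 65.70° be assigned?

Indigo

1.53·65.70 − 2.08·-44.86 = 193.830, which is < 196.12
-1.22·65.70 − 1.06·-44.86 = -32.602, which is < -32.18
-1.94·65.70 − 2·-44.86 = -37.738, which is > -40.43
This sign pattern matches Indigo.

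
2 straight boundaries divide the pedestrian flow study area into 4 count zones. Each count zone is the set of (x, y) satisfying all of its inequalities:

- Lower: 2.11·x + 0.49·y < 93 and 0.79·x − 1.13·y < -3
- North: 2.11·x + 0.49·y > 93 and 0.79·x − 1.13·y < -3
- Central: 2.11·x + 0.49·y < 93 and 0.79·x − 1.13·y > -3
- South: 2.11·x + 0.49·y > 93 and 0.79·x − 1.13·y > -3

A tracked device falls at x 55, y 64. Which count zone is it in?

2.11·55 + 0.49·64 = 147.410, which is > 93
0.79·55 − 1.13·64 = -28.870, which is < -3
This sign pattern matches North.

North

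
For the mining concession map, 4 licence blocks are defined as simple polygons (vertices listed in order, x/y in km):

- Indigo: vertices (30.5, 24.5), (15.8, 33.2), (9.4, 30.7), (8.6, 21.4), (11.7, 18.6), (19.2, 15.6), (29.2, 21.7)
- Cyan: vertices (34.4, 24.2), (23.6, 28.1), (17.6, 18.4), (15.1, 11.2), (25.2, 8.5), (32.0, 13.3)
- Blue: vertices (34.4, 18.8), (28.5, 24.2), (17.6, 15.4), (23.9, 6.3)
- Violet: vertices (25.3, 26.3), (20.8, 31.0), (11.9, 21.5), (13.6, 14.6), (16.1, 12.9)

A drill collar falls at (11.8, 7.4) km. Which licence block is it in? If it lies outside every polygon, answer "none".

none

Cast a ray rightward from (11.8, 7.4). For each polygon, the edges (by vertex number in listed order) whose endpoints lie on opposite sides of y = 7.4, where each meets that height, and whether that is right or left of the point:
Indigo: no edge straddles that height → 0 crossings.
Cyan: no edge straddles that height → 0 crossings.
Blue: 3–4 at x≈23.14 (right), 4–1 at x≈24.82 (right) → 2 crossings.
Violet: no edge straddles that height → 0 crossings.
All counts are even, so the point lies outside every listed polygon.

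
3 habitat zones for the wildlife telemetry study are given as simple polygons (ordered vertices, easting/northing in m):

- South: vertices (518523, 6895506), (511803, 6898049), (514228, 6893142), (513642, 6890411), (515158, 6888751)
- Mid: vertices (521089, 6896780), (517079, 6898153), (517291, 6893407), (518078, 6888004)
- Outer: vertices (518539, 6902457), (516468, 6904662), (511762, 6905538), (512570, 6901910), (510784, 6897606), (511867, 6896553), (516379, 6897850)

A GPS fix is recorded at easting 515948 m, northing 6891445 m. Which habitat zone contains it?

South

Cast a ray rightward from (515948, 6891445). For each polygon, the edges (by vertex number in listed order) whose endpoints lie on opposite sides of northing = 6891445, where each meets that height, and whether that is right or left of the point:
South: 3–4 at easting≈513863.9 (left), 5–1 at easting≈516500.0 (right) → 1 crossing.
Mid: 3–4 at easting≈517576.8 (right), 4–1 at easting≈519258.6 (right) → 2 crossings.
Outer: no edge straddles that height → 0 crossings.
Only South has an odd count, so the point is inside South.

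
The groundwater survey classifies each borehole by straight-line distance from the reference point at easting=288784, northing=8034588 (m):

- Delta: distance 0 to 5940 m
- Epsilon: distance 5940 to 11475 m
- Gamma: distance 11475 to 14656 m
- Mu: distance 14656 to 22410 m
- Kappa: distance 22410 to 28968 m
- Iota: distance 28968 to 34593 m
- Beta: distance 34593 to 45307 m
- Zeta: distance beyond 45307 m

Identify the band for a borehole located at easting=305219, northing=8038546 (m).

Mu

Distance = √((305219−288784)² + (8038546−8034588)²) = √(270109225.000 + 15665764.000) = 16904.881 m.
14656 ≤ 16904.881 < 22410 → Mu.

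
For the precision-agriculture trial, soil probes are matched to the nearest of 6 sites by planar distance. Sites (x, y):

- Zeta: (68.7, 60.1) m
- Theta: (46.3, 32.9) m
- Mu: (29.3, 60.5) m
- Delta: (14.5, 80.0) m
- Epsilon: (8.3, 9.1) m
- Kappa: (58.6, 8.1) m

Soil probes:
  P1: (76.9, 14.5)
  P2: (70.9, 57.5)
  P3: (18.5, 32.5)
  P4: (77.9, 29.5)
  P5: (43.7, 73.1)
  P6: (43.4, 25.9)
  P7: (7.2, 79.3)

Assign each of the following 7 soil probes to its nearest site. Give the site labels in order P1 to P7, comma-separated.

P1 → Kappa (d²=375.85)
P2 → Zeta (d²=11.60)
P3 → Epsilon (d²=651.60)
P4 → Kappa (d²=830.45)
P5 → Mu (d²=366.12)
P6 → Theta (d²=57.41)
P7 → Delta (d²=53.78)

Kappa, Zeta, Epsilon, Kappa, Mu, Theta, Delta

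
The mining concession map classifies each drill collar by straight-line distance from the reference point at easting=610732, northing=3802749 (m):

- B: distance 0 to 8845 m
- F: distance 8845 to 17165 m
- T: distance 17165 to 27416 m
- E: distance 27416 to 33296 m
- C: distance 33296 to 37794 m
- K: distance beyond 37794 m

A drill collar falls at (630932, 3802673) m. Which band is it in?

T

Distance = √((630932−610732)² + (3802673−3802749)²) = √(408040000.000 + 5776.000) = 20200.143 m.
17165 ≤ 20200.143 < 27416 → T.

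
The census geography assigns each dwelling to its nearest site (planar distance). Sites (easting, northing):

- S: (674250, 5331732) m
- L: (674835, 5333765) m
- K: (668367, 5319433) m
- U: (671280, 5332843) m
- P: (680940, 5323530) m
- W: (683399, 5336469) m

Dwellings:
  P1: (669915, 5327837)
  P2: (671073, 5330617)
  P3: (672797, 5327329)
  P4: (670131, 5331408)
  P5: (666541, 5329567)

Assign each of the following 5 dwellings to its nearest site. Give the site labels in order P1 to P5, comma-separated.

P1 → U (d²=26923261.00)
P2 → U (d²=4997925.00)
P3 → S (d²=21497618.00)
P4 → U (d²=3379426.00)
P5 → U (d²=33190297.00)

U, U, S, U, U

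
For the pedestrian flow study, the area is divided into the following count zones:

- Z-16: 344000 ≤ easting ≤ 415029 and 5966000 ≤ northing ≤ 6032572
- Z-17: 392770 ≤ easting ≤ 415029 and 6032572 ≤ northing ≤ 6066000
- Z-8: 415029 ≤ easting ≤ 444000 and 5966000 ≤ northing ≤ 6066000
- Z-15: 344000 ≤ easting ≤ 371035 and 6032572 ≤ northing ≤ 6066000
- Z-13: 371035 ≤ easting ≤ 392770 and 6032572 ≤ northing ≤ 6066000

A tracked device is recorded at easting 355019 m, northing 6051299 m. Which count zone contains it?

Z-15

The point has easting = 355019 and northing = 6051299.
Only Z-15 satisfies 344000 ≤ easting ≤ 371035 and 6032572 ≤ northing ≤ 6066000.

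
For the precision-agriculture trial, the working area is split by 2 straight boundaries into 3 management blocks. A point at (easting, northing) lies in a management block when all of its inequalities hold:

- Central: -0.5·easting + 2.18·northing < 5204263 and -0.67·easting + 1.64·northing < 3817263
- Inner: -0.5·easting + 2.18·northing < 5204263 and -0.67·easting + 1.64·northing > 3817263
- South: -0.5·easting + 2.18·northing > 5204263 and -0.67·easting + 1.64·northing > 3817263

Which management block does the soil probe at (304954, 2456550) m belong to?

Inner

-0.5·304954 + 2.18·2456550 = 5202802.000, which is < 5204263
-0.67·304954 + 1.64·2456550 = 3824422.820, which is > 3817263
This sign pattern matches Inner.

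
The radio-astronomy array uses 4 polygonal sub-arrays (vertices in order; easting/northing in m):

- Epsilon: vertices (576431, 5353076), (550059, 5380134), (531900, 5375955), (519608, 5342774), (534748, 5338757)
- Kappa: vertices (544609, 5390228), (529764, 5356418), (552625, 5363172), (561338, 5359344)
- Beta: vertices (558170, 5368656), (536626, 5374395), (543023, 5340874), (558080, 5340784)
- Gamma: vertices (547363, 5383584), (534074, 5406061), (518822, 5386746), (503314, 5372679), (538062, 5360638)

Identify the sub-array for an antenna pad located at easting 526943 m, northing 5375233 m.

Cast a ray rightward from (526943, 5375233). For each polygon, the edges (by vertex number in listed order) whose endpoints lie on opposite sides of northing = 5375233, where each meets that height, and whether that is right or left of the point:
Epsilon: 1–2 at easting≈554835.7 (right), 3–4 at easting≈531632.5 (right) → 2 crossings.
Kappa: 1–2 at easting≈538025.1 (right), 4–1 at easting≈552731.4 (right) → 2 crossings.
Beta: no edge straddles that height → 0 crossings.
Gamma: 3–4 at easting≈506129.6 (left), 5–1 at easting≈543978.0 (right) → 1 crossing.
Only Gamma has an odd count, so the point is inside Gamma.

Gamma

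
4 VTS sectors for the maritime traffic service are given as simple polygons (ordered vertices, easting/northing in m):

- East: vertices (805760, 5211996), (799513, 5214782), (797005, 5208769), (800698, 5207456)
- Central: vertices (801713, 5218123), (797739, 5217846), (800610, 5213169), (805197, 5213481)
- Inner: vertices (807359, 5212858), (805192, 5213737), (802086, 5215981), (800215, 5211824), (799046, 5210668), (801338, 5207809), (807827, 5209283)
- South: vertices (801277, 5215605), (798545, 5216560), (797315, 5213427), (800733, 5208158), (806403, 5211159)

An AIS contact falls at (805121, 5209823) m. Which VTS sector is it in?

Cast a ray rightward from (805121, 5209823). For each polygon, the edges (by vertex number in listed order) whose endpoints lie on opposite sides of northing = 5209823, where each meets that height, and whether that is right or left of the point:
East: 2–3 at easting≈797444.6 (left), 4–1 at easting≈803337.2 (left) → 0 crossings.
Central: no edge straddles that height → 0 crossings.
Inner: 5–6 at easting≈799723.4 (left), 7–1 at easting≈807756.3 (right) → 1 crossing.
South: 3–4 at easting≈799652.9 (left), 4–5 at easting≈803878.8 (left) → 0 crossings.
Only Inner has an odd count, so the point is inside Inner.

Inner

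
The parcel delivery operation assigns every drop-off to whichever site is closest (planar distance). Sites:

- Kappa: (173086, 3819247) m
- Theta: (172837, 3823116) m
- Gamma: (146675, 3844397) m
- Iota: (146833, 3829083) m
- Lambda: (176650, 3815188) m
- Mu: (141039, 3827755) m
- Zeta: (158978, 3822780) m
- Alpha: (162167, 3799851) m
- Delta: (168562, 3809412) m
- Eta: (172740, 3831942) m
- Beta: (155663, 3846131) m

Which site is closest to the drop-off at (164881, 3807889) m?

Delta

Squared distances to each site:
Kappa: 196326189.000; Theta: 295159465.000; Gamma: 1664292500.000; Iota: 774915940.000; Lambda: 191784762.000; Mu: 963098920.000; Zeta: 256587290.000; Alpha: 71975240.000; Delta: 15869290.000; Eta: 640310690.000; Beta: 1547422088.000.
Minimum at Delta.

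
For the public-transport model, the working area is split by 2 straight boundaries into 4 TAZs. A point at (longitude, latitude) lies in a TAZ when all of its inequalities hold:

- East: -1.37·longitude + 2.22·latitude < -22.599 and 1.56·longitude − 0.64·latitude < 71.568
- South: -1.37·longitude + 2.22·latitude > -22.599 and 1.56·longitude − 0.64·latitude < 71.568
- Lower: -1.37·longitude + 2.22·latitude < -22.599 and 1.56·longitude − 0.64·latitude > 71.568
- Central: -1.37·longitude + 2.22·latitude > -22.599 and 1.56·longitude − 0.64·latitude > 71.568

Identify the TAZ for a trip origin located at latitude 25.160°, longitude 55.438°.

South

-1.37·55.438 + 2.22·25.160 = -20.095, which is > -22.599
1.56·55.438 − 0.64·25.160 = 70.381, which is < 71.568
This sign pattern matches South.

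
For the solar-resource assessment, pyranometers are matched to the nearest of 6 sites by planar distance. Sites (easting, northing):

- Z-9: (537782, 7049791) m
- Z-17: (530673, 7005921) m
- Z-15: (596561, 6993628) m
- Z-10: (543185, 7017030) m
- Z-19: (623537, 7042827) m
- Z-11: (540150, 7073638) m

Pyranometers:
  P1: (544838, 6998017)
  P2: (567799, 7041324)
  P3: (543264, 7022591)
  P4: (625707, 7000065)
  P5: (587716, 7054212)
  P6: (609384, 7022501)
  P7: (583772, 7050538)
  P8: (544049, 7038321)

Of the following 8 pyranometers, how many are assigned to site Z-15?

P1 → Z-17
P2 → Z-9
P3 → Z-10
P4 → Z-15
P5 → Z-19
P6 → Z-19
P7 → Z-19
P8 → Z-9
1 of the 8 goes to Z-15.

1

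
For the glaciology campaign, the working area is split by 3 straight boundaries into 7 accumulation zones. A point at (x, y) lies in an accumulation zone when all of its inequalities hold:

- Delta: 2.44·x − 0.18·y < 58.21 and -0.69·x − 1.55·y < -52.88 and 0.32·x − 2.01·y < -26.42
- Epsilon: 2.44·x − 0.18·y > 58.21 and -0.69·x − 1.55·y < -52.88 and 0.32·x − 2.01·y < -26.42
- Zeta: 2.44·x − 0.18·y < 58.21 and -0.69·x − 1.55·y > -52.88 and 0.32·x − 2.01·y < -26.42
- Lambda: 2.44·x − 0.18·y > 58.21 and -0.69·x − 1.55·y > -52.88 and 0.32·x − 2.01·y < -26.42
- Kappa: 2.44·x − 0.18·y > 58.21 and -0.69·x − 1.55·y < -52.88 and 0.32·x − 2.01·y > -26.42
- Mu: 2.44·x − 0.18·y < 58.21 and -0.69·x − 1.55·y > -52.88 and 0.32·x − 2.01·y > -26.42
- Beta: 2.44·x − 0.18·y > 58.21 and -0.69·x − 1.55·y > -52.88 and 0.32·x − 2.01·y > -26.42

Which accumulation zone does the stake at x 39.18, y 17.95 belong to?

Kappa

2.44·39.18 − 0.18·17.95 = 92.368, which is > 58.21
-0.69·39.18 − 1.55·17.95 = -54.857, which is < -52.88
0.32·39.18 − 2.01·17.95 = -23.542, which is > -26.42
This sign pattern matches Kappa.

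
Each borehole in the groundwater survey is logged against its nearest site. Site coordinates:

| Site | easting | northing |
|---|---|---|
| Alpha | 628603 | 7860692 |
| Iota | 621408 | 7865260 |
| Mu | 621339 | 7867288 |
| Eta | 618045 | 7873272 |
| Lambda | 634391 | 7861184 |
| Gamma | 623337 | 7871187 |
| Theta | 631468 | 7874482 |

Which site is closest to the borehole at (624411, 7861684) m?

Alpha

Squared distances to each site:
Alpha: 18556928.000; Iota: 21805785.000; Mu: 40842000.000; Eta: 174807700.000; Lambda: 99850400.000; Gamma: 91460485.000; Theta: 213590053.000.
Minimum at Alpha.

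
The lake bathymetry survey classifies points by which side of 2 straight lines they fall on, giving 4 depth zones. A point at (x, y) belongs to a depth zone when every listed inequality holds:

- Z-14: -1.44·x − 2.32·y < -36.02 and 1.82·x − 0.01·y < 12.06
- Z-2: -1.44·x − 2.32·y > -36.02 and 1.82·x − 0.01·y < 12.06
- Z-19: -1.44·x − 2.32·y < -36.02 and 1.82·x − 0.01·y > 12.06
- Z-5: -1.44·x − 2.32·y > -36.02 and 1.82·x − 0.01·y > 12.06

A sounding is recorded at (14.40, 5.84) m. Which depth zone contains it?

-1.44·14.40 − 2.32·5.84 = -34.285, which is > -36.02
1.82·14.40 − 0.01·5.84 = 26.150, which is > 12.06
This sign pattern matches Z-5.

Z-5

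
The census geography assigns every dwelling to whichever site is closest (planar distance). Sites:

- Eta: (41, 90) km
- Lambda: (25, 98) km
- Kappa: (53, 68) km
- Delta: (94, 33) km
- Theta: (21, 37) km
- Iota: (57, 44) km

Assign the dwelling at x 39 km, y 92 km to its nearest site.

Squared distances to each site:
Eta: 8.000; Lambda: 232.000; Kappa: 772.000; Delta: 6506.000; Theta: 3349.000; Iota: 2628.000.
Minimum at Eta.

Eta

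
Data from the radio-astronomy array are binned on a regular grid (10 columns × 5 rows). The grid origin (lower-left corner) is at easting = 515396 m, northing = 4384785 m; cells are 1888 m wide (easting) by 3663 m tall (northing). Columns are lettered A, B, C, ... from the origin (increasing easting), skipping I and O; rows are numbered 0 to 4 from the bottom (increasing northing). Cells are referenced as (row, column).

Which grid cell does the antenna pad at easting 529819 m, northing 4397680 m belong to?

(3, H)

Column index: ⌊(529819 − 515396) / 1888⌋ = ⌊7.639⌋ = 7 → column H
Row offset from origin: ⌊(4397680 − 4384785) / 3663⌋ = ⌊3.520⌋ = 3 → row 3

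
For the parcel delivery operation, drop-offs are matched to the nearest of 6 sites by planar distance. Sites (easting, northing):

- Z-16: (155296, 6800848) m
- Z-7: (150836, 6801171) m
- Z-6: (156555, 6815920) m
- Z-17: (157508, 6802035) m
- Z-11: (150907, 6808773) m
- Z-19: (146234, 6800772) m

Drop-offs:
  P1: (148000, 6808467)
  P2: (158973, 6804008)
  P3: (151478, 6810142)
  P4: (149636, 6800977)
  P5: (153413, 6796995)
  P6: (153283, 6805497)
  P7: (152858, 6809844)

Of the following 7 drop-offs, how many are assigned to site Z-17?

P1 → Z-11
P2 → Z-17
P3 → Z-11
P4 → Z-7
P5 → Z-16
P6 → Z-11
P7 → Z-11
1 of the 7 goes to Z-17.

1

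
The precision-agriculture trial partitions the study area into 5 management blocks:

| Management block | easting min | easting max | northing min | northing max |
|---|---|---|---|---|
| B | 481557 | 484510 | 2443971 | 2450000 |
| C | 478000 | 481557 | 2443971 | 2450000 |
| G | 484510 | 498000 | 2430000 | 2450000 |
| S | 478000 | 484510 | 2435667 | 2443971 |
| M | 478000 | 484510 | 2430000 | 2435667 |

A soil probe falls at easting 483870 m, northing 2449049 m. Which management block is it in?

The point has easting = 483870 and northing = 2449049.
Only B satisfies 481557 ≤ easting ≤ 484510 and 2443971 ≤ northing ≤ 2450000.

B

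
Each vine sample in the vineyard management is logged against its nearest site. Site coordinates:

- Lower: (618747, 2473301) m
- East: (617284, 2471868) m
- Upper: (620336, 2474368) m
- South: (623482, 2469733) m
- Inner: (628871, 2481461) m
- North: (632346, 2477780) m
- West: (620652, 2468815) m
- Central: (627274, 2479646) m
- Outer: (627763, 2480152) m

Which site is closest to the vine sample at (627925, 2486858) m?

Inner

Squared distances to each site:
Lower: 268027933.000; East: 337930981.000; Upper: 213593021.000; South: 313005874.000; Inner: 30022525.000; North: 101955325.000; West: 378446378.000; Central: 52436745.000; Outer: 44996680.000.
Minimum at Inner.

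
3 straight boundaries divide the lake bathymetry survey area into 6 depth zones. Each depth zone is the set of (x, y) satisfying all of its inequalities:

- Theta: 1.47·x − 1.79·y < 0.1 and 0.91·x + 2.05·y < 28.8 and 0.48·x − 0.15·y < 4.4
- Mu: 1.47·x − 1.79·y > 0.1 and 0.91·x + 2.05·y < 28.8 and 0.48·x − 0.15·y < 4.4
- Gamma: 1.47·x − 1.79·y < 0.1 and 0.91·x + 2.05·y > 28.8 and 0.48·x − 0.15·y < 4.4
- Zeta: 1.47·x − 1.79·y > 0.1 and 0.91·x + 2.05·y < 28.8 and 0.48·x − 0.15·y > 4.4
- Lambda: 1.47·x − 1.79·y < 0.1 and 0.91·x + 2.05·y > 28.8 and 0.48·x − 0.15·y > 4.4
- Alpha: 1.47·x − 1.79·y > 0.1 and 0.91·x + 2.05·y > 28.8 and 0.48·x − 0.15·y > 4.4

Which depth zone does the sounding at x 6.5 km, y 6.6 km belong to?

Theta

1.47·6.5 − 1.79·6.6 = -2.259, which is < 0.1
0.91·6.5 + 2.05·6.6 = 19.445, which is < 28.8
0.48·6.5 − 0.15·6.6 = 2.130, which is < 4.4
This sign pattern matches Theta.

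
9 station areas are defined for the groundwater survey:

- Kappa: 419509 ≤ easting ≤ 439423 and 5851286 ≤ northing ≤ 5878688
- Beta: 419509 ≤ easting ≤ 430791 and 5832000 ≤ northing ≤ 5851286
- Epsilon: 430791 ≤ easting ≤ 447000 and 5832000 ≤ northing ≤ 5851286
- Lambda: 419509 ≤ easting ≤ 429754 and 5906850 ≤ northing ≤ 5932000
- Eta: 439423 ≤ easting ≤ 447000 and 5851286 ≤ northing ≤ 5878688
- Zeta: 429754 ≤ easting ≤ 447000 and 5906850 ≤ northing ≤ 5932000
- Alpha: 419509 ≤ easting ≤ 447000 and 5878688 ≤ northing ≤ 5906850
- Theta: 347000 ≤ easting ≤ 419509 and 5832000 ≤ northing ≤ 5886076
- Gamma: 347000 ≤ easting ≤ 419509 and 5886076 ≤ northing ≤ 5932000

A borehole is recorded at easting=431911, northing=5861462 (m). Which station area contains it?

The point has easting = 431911 and northing = 5861462.
Only Kappa satisfies 419509 ≤ easting ≤ 439423 and 5851286 ≤ northing ≤ 5878688.

Kappa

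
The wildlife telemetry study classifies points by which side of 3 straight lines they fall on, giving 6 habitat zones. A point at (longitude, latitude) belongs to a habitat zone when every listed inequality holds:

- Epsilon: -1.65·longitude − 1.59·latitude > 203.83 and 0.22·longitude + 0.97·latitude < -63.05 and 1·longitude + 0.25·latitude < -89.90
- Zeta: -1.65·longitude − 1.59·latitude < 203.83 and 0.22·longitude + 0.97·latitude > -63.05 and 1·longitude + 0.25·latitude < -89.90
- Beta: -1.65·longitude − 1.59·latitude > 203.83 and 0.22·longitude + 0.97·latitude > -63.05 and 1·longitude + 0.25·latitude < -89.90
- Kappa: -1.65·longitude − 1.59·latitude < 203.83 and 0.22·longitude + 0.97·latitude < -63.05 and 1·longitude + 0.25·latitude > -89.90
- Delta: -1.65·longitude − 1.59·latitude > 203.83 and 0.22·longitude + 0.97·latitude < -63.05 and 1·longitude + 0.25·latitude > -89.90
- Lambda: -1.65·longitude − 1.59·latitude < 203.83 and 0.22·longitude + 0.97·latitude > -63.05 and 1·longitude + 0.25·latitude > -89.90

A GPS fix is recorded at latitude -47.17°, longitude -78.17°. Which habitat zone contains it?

Beta

-1.65·-78.17 − 1.59·-47.17 = 203.981, which is > 203.83
0.22·-78.17 + 0.97·-47.17 = -62.952, which is > -63.05
1·-78.17 + 0.25·-47.17 = -89.963, which is < -89.90
This sign pattern matches Beta.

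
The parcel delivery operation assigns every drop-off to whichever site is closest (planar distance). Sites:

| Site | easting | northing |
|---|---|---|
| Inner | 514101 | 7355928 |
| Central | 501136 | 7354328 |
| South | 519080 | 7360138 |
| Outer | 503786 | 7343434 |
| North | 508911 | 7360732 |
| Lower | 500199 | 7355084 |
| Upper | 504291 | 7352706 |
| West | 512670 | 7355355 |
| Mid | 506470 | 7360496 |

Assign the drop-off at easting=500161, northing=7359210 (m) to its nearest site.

Squared distances to each site:
Inner: 205095124.000; Central: 24784549.000; South: 358789745.000; Outer: 262022801.000; North: 78878984.000; Lower: 17025320.000; Upper: 59358916.000; West: 171336106.000; Mid: 41457277.000.
Minimum at Lower.

Lower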